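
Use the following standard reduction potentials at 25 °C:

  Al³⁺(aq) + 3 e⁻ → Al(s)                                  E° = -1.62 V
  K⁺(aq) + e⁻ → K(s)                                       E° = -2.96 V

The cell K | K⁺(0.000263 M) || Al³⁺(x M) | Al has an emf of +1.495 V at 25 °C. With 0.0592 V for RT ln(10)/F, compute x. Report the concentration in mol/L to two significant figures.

Al³⁺/Al is the cathode, K⁺/K the anode: E°cell = +1.34 V, n = 3.
Overall reaction: Al³⁺(aq) + 3 K(s) → Al(s) + 3 K⁺(aq); Q = [K⁺]^3/[Al³⁺]^1.
From E = E° − (0.0592/n) log Q: log Q = (E° − E)·n/0.0592 = (+1.34 − (+1.495))·3/0.0592 = -7.8547.
So 1·log[Al³⁺] = 3·log(0.000263) − log Q = -10.7401 − (-7.8547) = -2.8854; [Al³⁺] = 10^(-2.8854) ≈ 0.0013 M.

0.0013 M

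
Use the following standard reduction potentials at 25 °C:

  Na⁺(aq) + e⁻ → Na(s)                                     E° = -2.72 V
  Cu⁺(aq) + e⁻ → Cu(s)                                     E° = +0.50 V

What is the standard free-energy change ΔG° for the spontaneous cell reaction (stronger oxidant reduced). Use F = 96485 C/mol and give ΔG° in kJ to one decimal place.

Cu⁺/Cu (E° = +0.50 V) is the cathode; Na⁺/Na (E° = -2.72 V) is the anode, so E°cell = +3.22 V.
Balancing electrons gives n = 1 (lcm of 1 and 1).
ΔG° = −nFE° = −(1)(96485)(+3.22) = -310,682 J = -310.7 kJ.

-310.7 kJ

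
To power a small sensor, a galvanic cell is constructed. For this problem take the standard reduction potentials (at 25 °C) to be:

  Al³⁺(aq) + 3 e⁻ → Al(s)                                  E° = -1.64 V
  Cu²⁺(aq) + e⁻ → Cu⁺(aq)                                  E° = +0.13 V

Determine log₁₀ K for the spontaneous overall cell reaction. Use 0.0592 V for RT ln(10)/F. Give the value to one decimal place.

89.7

Cathode: Cu²⁺/Cu⁺; anode: Al³⁺/Al. E°cell = +1.77 V, n = 3.
log K = nE°cell / 0.0592 = (3)(+1.77) / 0.0592 = 89.7.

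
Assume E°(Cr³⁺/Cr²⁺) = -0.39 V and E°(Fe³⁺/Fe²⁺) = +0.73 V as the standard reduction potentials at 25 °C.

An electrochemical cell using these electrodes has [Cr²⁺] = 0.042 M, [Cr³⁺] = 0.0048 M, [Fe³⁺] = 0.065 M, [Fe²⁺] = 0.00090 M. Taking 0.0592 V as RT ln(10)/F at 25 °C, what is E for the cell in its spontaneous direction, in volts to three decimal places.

+1.286 V

Fe³⁺/Fe²⁺ is the cathode (higher E°), Cr³⁺/Cr²⁺ the anode: E°cell = +0.73 − (-0.39) = +1.12 V, n = 1.
Overall: Fe³⁺(aq) + Cr²⁺(aq) → Fe²⁺(aq) + Cr³⁺(aq)
Q = [Fe²⁺]·[Cr³⁺] / ([Fe³⁺]·[Cr²⁺]); log Q = -2.801.
E = E° − (0.0592/n) log Q = +1.12 − (0.0592/1)(-2.801) = +1.286 V.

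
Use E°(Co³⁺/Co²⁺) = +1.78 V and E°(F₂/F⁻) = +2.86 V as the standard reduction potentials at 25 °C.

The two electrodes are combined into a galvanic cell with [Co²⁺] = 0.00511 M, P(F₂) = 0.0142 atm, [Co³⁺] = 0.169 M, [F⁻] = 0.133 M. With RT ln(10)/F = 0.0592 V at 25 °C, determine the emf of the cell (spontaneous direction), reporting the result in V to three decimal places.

F₂/F⁻ is the cathode (higher E°), Co³⁺/Co²⁺ the anode: E°cell = +2.86 − (+1.78) = +1.08 V, n = 2.
Overall: F₂(g) + 2 Co²⁺(aq) → 2 F⁻(aq) + 2 Co³⁺(aq)
Q = [F⁻]^2·[Co³⁺]^2 / (P(F₂)·[Co²⁺]^2); log Q = 3.134.
E = E° − (0.0592/n) log Q = +1.08 − (0.0592/2)(3.134) = +0.987 V.

+0.987 V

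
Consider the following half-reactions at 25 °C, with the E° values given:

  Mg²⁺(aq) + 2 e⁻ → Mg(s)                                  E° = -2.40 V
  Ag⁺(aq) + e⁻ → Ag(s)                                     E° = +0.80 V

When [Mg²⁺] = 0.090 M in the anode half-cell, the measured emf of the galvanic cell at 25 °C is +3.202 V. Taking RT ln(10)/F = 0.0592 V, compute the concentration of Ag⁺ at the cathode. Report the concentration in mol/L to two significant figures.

Ag⁺/Ag is the cathode, Mg²⁺/Mg the anode: E°cell = +3.20 V, n = 2.
Overall reaction: 2 Ag⁺(aq) + Mg(s) → 2 Ag(s) + Mg²⁺(aq); Q = [Mg²⁺]^1/[Ag⁺]^2.
From E = E° − (0.0592/n) log Q: log Q = (E° − E)·n/0.0592 = (+3.20 − (+3.202))·2/0.0592 = -0.0676.
So 2·log[Ag⁺] = 1·log(0.09) − log Q = -1.0458 − (-0.0676) = -0.9782; log[Ag⁺] = -0.9782 / 2 = -0.4891; [Ag⁺] = 10^(-0.4891) ≈ 0.32 M.

0.32 M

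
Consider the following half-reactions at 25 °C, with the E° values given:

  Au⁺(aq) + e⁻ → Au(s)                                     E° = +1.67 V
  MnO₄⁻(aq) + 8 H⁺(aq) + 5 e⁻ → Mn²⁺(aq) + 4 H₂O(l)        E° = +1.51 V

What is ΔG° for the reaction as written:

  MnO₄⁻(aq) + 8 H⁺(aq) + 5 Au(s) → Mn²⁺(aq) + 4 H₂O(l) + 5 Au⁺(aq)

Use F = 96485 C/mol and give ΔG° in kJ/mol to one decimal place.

+77.2 kJ/mol

As written, MnO₄⁻/Mn²⁺ is reduced (cathode) and Au⁺/Au is oxidised (anode), so E°cell = (+1.51) − (+1.67) = -0.16 V.
Balancing electrons gives n = 5.
ΔG° = −nFE° = −(5)(96485)(-0.16) = 77,188 J = +77.2 kJ/mol.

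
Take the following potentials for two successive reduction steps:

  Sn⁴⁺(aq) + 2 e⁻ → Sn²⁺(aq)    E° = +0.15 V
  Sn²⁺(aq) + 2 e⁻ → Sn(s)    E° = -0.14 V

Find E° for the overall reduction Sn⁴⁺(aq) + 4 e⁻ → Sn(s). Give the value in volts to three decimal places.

+0.005 V

Since ΔG° = −nFE° is additive over sequential reductions, n₃E°₃ = n₁E°₁ + n₂E°₂.
E°₃ = (2×+0.15 + 2×-0.14) / 4 = (+0.020) / 4 = +0.005 V.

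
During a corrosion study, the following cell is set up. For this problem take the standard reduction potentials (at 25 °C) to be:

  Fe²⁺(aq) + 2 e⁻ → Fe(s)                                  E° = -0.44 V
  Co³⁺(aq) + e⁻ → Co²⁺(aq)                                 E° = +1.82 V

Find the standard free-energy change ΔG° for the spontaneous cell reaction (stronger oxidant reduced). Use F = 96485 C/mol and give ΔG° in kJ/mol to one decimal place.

Co³⁺/Co²⁺ (E° = +1.82 V) is the cathode; Fe²⁺/Fe (E° = -0.44 V) is the anode, so E°cell = +2.26 V.
Balancing electrons gives n = 2 (lcm of 1 and 2).
ΔG° = −nFE° = −(2)(96485)(+2.26) = -436,112 J = -436.1 kJ/mol.

-436.1 kJ/mol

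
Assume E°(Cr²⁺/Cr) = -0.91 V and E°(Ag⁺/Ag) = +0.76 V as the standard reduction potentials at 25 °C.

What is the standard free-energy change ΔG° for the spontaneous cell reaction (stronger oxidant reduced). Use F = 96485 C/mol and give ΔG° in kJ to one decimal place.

-322.3 kJ

Ag⁺/Ag (E° = +0.76 V) is the cathode; Cr²⁺/Cr (E° = -0.91 V) is the anode, so E°cell = +1.67 V.
Balancing electrons gives n = 2 (lcm of 1 and 2).
ΔG° = −nFE° = −(2)(96485)(+1.67) = -322,260 J = -322.3 kJ.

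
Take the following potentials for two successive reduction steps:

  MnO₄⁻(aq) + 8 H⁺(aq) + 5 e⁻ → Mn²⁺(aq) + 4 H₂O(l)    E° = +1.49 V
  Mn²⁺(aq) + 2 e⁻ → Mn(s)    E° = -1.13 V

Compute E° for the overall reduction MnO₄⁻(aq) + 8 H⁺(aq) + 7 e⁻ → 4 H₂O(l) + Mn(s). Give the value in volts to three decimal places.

Since ΔG° = −nFE° is additive over sequential reductions, n₃E°₃ = n₁E°₁ + n₂E°₂.
E°₃ = (5×+1.49 + 2×-1.13) / 7 = (+5.190) / 7 = +0.741 V.

+0.741 V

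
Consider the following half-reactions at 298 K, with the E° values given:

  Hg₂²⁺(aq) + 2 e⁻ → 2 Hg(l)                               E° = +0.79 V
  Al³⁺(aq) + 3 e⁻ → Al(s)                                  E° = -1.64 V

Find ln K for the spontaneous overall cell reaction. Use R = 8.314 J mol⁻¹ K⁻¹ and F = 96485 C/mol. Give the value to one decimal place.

Cathode: Hg₂²⁺/Hg; anode: Al³⁺/Al. E°cell = (+0.79) − (-1.64) = +2.43 V, with n = 6.
ΔG° = −nFE° = −RT ln K, so ln K = nFE°/(RT) = (6)(96485)(+2.43) / ((8.314)(298)) = 567.794.

567.8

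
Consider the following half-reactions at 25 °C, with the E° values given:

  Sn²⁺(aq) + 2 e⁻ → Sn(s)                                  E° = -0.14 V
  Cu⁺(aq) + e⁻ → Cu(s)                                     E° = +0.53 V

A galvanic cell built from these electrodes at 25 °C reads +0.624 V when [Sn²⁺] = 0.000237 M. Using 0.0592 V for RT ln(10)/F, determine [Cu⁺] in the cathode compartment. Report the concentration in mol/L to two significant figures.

Cu⁺/Cu is the cathode, Sn²⁺/Sn the anode: E°cell = +0.67 V, n = 2.
Overall reaction: 2 Cu⁺(aq) + Sn(s) → 2 Cu(s) + Sn²⁺(aq); Q = [Sn²⁺]^1/[Cu⁺]^2.
From E = E° − (0.0592/n) log Q: log Q = (E° − E)·n/0.0592 = (+0.67 − (+0.624))·2/0.0592 = 1.5541.
So 2·log[Cu⁺] = 1·log(0.000237) − log Q = -3.6253 − (1.5541) = -5.1794; log[Cu⁺] = -5.1794 / 2 = -2.5897; [Cu⁺] = 10^(-2.5897) ≈ 0.0026 M.

0.0026 M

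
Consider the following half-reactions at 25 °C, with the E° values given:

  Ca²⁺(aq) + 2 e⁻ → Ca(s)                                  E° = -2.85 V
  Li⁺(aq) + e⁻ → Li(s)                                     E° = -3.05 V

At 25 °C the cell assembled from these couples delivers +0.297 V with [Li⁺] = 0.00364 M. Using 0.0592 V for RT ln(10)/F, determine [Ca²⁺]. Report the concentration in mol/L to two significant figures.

Ca²⁺/Ca is the cathode, Li⁺/Li the anode: E°cell = +0.20 V, n = 2.
Overall reaction: Ca²⁺(aq) + 2 Li(s) → Ca(s) + 2 Li⁺(aq); Q = [Li⁺]^2/[Ca²⁺]^1.
From E = E° − (0.0592/n) log Q: log Q = (E° − E)·n/0.0592 = (+0.20 − (+0.297))·2/0.0592 = -3.2770.
So 1·log[Ca²⁺] = 2·log(0.00364) − log Q = -4.8778 − (-3.2770) = -1.6008; [Ca²⁺] = 10^(-1.6008) ≈ 0.025 M.

0.025 M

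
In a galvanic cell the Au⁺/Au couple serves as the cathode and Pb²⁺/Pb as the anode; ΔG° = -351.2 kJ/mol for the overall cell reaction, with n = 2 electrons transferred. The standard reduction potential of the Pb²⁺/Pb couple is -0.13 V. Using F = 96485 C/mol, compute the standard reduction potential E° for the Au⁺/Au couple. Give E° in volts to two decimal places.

E°cell = −ΔG°/(nF) = −(-351.2×10³)/((2)(96485)) = +1.820 V.
Since Au⁺/Au is the cathode and Pb²⁺/Pb the anode, E°cell = E°(Au⁺/Au) − E°(Pb²⁺/Pb).
So E°(Au⁺/Au) = E°cell + E°(Pb²⁺/Pb) = +1.820 + (-0.13) = +1.69 V.

+1.69 V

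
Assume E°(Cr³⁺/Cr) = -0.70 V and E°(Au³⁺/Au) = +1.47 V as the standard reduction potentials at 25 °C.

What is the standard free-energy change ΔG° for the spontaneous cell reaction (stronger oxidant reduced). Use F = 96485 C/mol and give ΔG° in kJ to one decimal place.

Au³⁺/Au (E° = +1.47 V) is the cathode; Cr³⁺/Cr (E° = -0.70 V) is the anode, so E°cell = +2.17 V.
Balancing electrons gives n = 3 (lcm of 3 and 3).
ΔG° = −nFE° = −(3)(96485)(+2.17) = -628,117 J = -628.1 kJ.

-628.1 kJ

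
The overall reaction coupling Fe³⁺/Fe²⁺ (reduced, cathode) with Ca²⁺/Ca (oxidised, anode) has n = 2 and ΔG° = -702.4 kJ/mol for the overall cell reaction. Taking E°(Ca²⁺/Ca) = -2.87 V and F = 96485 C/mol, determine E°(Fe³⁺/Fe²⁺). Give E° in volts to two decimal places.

+0.77 V

E°cell = −ΔG°/(nF) = −(-702.4×10³)/((2)(96485)) = +3.640 V.
Since Fe³⁺/Fe²⁺ is the cathode and Ca²⁺/Ca the anode, E°cell = E°(Fe³⁺/Fe²⁺) − E°(Ca²⁺/Ca).
So E°(Fe³⁺/Fe²⁺) = E°cell + E°(Ca²⁺/Ca) = +3.640 + (-2.87) = +0.77 V.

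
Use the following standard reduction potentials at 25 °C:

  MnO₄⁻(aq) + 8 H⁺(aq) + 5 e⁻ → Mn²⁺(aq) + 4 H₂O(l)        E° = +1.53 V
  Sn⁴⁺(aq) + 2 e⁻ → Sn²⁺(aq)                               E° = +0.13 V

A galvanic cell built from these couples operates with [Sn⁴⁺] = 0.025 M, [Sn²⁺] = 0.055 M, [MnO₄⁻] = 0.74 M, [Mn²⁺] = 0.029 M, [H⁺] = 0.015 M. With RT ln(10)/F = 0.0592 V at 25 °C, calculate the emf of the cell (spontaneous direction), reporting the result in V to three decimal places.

MnO₄⁻/Mn²⁺ is the cathode (higher E°), Sn⁴⁺/Sn²⁺ the anode: E°cell = +1.53 − (+0.13) = +1.40 V, n = 10.
Overall: 2 MnO₄⁻(aq) + 16 H⁺(aq) + 5 Sn²⁺(aq) → 2 Mn²⁺(aq) + 8 H₂O(l) + 5 Sn⁴⁺(aq)
Q = [Mn²⁺]^2·[Sn⁴⁺]^5 / ([MnO₄⁻]^2·[H⁺]^16·[Sn²⁺]^5); log Q = 24.657.
E = E° − (0.0592/n) log Q = +1.40 − (0.0592/10)(24.657) = +1.254 V.

+1.254 V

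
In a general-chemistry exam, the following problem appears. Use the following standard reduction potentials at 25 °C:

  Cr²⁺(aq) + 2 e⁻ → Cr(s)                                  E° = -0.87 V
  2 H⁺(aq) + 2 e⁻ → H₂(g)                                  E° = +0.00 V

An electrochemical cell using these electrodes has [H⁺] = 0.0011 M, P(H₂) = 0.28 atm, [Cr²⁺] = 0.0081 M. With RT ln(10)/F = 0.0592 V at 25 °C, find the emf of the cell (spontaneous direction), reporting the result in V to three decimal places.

+0.773 V

H⁺/H₂ is the cathode (higher E°), Cr²⁺/Cr the anode: E°cell = +0.00 − (-0.87) = +0.87 V, n = 2.
Overall: 2 H⁺(aq) + Cr(s) → H₂(g) + Cr²⁺(aq)
Q = P(H₂)·[Cr²⁺] / ([H⁺]^2); log Q = 3.273.
E = E° − (0.0592/n) log Q = +0.87 − (0.0592/2)(3.273) = +0.773 V.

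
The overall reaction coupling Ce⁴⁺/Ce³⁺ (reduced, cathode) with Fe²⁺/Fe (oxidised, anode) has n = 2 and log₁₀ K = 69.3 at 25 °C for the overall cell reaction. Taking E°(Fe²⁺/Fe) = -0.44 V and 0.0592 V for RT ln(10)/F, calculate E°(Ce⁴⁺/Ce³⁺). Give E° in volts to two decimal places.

+1.61 V

E°cell = (0.0592/n)·log K = (0.0592/2)(69.3) = +2.051 V.
Since Ce⁴⁺/Ce³⁺ is the cathode and Fe²⁺/Fe the anode, E°cell = E°(Ce⁴⁺/Ce³⁺) − E°(Fe²⁺/Fe).
So E°(Ce⁴⁺/Ce³⁺) = E°cell + E°(Fe²⁺/Fe) = +2.051 + (-0.44) = +1.61 V.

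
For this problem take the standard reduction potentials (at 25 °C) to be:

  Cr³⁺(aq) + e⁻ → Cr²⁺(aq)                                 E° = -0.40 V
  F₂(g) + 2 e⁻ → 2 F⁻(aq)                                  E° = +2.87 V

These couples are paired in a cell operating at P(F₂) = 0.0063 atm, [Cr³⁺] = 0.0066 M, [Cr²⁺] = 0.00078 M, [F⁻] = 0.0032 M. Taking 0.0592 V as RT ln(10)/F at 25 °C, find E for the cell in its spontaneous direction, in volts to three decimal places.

F₂/F⁻ is the cathode (higher E°), Cr³⁺/Cr²⁺ the anode: E°cell = +2.87 − (-0.40) = +3.27 V, n = 2.
Overall: F₂(g) + 2 Cr²⁺(aq) → 2 F⁻(aq) + 2 Cr³⁺(aq)
Q = [F⁻]^2·[Cr³⁺]^2 / (P(F₂)·[Cr²⁺]^2); log Q = -0.934.
E = E° − (0.0592/n) log Q = +3.27 − (0.0592/2)(-0.934) = +3.298 V.

+3.298 V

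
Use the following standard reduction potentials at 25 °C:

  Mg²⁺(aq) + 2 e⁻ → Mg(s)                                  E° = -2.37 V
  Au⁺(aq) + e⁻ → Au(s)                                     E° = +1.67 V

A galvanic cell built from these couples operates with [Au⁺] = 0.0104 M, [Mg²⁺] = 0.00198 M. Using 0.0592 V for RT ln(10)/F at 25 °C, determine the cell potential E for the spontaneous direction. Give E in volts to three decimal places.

+4.003 V

Au⁺/Au is the cathode (higher E°), Mg²⁺/Mg the anode: E°cell = +1.67 − (-2.37) = +4.04 V, n = 2.
Overall: 2 Au⁺(aq) + Mg(s) → 2 Au(s) + Mg²⁺(aq)
Q = [Mg²⁺] / ([Au⁺]^2); log Q = 1.263.
E = E° − (0.0592/n) log Q = +4.04 − (0.0592/2)(1.263) = +4.003 V.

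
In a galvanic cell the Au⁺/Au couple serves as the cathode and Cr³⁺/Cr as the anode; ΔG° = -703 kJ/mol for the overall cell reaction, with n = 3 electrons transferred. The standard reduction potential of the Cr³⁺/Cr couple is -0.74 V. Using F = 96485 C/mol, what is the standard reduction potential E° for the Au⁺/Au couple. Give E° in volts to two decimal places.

E°cell = −ΔG°/(nF) = −(-703×10³)/((3)(96485)) = +2.429 V.
Since Au⁺/Au is the cathode and Cr³⁺/Cr the anode, E°cell = E°(Au⁺/Au) − E°(Cr³⁺/Cr).
So E°(Au⁺/Au) = E°cell + E°(Cr³⁺/Cr) = +2.429 + (-0.74) = +1.69 V.

+1.69 V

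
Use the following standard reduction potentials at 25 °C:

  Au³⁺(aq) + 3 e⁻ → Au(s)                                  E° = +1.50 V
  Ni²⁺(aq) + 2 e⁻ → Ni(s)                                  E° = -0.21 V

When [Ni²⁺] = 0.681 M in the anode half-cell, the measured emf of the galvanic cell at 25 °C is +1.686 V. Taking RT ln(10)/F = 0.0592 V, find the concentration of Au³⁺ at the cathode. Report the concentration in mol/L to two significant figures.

Au³⁺/Au is the cathode, Ni²⁺/Ni the anode: E°cell = +1.71 V, n = 6.
Overall reaction: 2 Au³⁺(aq) + 3 Ni(s) → 2 Au(s) + 3 Ni²⁺(aq); Q = [Ni²⁺]^3/[Au³⁺]^2.
From E = E° − (0.0592/n) log Q: log Q = (E° − E)·n/0.0592 = (+1.71 − (+1.686))·6/0.0592 = 2.4324.
So 2·log[Au³⁺] = 3·log(0.681) − log Q = -0.5006 − (2.4324) = -2.9330; log[Au³⁺] = -2.9330 / 2 = -1.4665; [Au³⁺] = 10^(-1.4665) ≈ 0.034 M.

0.034 M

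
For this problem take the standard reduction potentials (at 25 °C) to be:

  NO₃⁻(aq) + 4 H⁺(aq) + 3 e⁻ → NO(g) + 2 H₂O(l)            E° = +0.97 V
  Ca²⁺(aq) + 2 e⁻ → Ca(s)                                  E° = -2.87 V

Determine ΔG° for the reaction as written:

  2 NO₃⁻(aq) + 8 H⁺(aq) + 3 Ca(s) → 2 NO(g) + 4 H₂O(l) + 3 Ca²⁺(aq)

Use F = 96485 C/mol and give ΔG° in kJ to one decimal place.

As written, NO₃⁻/NO is reduced (cathode) and Ca²⁺/Ca is oxidised (anode), so E°cell = (+0.97) − (-2.87) = +3.84 V.
Balancing electrons gives n = 6.
ΔG° = −nFE° = −(6)(96485)(+3.84) = -2,223,014 J = -2223.0 kJ.

-2223.0 kJ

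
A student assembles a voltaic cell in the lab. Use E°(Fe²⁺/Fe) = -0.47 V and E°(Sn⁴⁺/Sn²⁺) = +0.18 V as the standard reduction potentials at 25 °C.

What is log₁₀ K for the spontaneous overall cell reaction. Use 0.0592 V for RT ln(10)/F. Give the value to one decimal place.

Cathode: Sn⁴⁺/Sn²⁺; anode: Fe²⁺/Fe. E°cell = +0.65 V, n = 2.
log K = nE°cell / 0.0592 = (2)(+0.65) / 0.0592 = 22.0.

22.0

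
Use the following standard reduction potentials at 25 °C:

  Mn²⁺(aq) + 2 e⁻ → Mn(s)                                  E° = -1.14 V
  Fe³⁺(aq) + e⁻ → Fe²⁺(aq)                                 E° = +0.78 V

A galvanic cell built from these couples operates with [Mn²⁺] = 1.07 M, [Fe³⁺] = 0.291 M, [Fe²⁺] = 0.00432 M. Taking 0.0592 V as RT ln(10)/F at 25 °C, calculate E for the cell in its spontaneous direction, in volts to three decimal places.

Fe³⁺/Fe²⁺ is the cathode (higher E°), Mn²⁺/Mn the anode: E°cell = +0.78 − (-1.14) = +1.92 V, n = 2.
Overall: 2 Fe³⁺(aq) + Mn(s) → 2 Fe²⁺(aq) + Mn²⁺(aq)
Q = [Fe²⁺]^2·[Mn²⁺] / ([Fe³⁺]^2); log Q = -3.627.
E = E° − (0.0592/n) log Q = +1.92 − (0.0592/2)(-3.627) = +2.027 V.

+2.027 V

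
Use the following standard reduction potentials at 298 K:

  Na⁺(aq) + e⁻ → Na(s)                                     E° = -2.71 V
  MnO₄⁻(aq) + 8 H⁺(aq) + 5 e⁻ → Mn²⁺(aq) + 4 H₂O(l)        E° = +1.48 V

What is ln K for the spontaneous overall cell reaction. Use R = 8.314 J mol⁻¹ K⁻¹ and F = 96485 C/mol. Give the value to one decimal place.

815.9

Cathode: MnO₄⁻/Mn²⁺; anode: Na⁺/Na. E°cell = (+1.48) − (-2.71) = +4.19 V, with n = 5.
ΔG° = −nFE° = −RT ln K, so ln K = nFE°/(RT) = (5)(96485)(+4.19) / ((8.314)(298)) = 815.864.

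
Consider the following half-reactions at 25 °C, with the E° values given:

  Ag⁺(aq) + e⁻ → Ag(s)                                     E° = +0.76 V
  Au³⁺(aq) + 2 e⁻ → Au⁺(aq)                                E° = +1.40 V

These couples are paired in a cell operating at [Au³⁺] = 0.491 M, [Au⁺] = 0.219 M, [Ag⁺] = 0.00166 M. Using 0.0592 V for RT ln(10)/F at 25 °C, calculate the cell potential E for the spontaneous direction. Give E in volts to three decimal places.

+0.815 V

Au³⁺/Au⁺ is the cathode (higher E°), Ag⁺/Ag the anode: E°cell = +1.40 − (+0.76) = +0.64 V, n = 2.
Overall: Au³⁺(aq) + 2 Ag(s) → Au⁺(aq) + 2 Ag⁺(aq)
Q = [Au⁺]·[Ag⁺]^2 / ([Au³⁺]); log Q = -5.910.
E = E° − (0.0592/n) log Q = +0.64 − (0.0592/2)(-5.910) = +0.815 V.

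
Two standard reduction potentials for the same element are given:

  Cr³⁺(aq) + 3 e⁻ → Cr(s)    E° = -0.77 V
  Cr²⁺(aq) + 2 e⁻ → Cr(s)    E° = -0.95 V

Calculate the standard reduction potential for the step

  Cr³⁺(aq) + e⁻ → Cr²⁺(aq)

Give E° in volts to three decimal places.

Sequential free energies add, so n₃E°₃ = n₁E°₁ + n₂E°₂.
With n₃ = 3, and the known step contributing 2×(-0.95) V, the unknown satisfies 1·E° = 3×(-0.77) − 2×(-0.95) = -0.410.
E° = -0.410 / 1 = -0.410 V.

-0.410 V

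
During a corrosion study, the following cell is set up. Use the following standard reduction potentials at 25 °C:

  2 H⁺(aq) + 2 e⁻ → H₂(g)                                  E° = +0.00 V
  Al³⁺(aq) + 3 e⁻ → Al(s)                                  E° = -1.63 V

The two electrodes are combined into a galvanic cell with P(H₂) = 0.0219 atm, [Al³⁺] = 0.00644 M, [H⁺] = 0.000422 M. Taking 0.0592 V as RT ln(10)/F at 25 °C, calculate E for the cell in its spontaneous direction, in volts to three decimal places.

+1.523 V

H⁺/H₂ is the cathode (higher E°), Al³⁺/Al the anode: E°cell = +0.00 − (-1.63) = +1.63 V, n = 6.
Overall: 6 H⁺(aq) + 2 Al(s) → 3 H₂(g) + 2 Al³⁺(aq)
Q = P(H₂)^3·[Al³⁺]^2 / ([H⁺]^6); log Q = 10.887.
E = E° − (0.0592/n) log Q = +1.63 − (0.0592/6)(10.887) = +1.523 V.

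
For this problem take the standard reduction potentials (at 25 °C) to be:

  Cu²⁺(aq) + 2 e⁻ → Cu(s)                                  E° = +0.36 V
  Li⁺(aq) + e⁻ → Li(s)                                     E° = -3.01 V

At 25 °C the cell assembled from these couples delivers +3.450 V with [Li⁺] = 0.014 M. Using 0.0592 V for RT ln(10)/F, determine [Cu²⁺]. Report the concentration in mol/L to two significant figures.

Cu²⁺/Cu is the cathode, Li⁺/Li the anode: E°cell = +3.37 V, n = 2.
Overall reaction: Cu²⁺(aq) + 2 Li(s) → Cu(s) + 2 Li⁺(aq); Q = [Li⁺]^2/[Cu²⁺]^1.
From E = E° − (0.0592/n) log Q: log Q = (E° − E)·n/0.0592 = (+3.37 − (+3.450))·2/0.0592 = -2.7027.
So 1·log[Cu²⁺] = 2·log(0.014) − log Q = -3.7077 − (-2.7027) = -1.0050; [Cu²⁺] = 10^(-1.0050) ≈ 0.099 M.

0.099 M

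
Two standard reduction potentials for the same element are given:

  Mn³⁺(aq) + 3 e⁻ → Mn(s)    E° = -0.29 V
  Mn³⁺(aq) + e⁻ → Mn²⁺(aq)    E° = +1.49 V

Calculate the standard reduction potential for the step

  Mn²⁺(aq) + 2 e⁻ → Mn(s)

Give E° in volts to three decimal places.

-1.180 V

Sequential free energies add, so n₃E°₃ = n₁E°₁ + n₂E°₂.
With n₃ = 3, and the known step contributing 1×(+1.49) V, the unknown satisfies 2·E° = 3×(-0.29) − 1×(+1.49) = -2.360.
E° = -2.360 / 2 = -1.180 V.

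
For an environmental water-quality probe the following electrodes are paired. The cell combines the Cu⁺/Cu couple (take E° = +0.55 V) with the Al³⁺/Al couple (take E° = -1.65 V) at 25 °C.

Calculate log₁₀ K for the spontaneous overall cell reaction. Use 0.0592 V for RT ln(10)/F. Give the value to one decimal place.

111.5

Cathode: Cu⁺/Cu; anode: Al³⁺/Al. E°cell = +2.20 V, n = 3.
log K = nE°cell / 0.0592 = (3)(+2.20) / 0.0592 = 111.5.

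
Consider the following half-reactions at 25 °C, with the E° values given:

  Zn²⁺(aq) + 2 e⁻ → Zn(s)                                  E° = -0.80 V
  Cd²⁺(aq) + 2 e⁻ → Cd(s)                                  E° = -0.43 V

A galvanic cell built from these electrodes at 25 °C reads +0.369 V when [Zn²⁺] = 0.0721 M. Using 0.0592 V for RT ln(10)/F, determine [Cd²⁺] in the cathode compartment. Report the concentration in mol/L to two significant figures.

Cd²⁺/Cd is the cathode, Zn²⁺/Zn the anode: E°cell = +0.37 V, n = 2.
Overall reaction: Cd²⁺(aq) + Zn(s) → Cd(s) + Zn²⁺(aq); Q = [Zn²⁺]^1/[Cd²⁺]^1.
From E = E° − (0.0592/n) log Q: log Q = (E° − E)·n/0.0592 = (+0.37 − (+0.369))·2/0.0592 = 0.0338.
So 1·log[Cd²⁺] = 1·log(0.0721) − log Q = -1.1421 − (0.0338) = -1.1759; [Cd²⁺] = 10^(-1.1759) ≈ 0.067 M.

0.067 M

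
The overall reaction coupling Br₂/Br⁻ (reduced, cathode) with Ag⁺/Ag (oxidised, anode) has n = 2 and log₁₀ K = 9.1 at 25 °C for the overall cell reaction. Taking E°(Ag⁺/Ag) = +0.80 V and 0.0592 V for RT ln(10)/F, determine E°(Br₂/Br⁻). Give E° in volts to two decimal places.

E°cell = (0.0592/n)·log K = (0.0592/2)(9.1) = +0.269 V.
Since Br₂/Br⁻ is the cathode and Ag⁺/Ag the anode, E°cell = E°(Br₂/Br⁻) − E°(Ag⁺/Ag).
So E°(Br₂/Br⁻) = E°cell + E°(Ag⁺/Ag) = +0.269 + (+0.80) = +1.07 V.

+1.07 V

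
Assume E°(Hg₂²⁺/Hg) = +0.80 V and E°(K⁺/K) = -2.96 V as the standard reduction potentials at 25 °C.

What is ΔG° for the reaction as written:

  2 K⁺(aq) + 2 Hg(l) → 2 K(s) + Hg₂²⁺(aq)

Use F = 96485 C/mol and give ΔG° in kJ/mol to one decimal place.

As written, K⁺/K is reduced (cathode) and Hg₂²⁺/Hg is oxidised (anode), so E°cell = (-2.96) − (+0.80) = -3.76 V.
Balancing electrons gives n = 2.
ΔG° = −nFE° = −(2)(96485)(-3.76) = 725,567 J = +725.6 kJ/mol.

+725.6 kJ/mol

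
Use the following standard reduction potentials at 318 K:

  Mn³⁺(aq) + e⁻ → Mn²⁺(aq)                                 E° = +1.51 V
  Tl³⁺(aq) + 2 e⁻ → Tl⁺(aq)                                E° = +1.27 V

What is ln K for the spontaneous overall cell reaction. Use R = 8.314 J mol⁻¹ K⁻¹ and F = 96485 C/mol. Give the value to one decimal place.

17.5

Cathode: Mn³⁺/Mn²⁺; anode: Tl³⁺/Tl⁺. E°cell = (+1.51) − (+1.27) = +0.24 V, with n = 2.
ΔG° = −nFE° = −RT ln K, so ln K = nFE°/(RT) = (2)(96485)(+0.24) / ((8.314)(318)) = 17.517.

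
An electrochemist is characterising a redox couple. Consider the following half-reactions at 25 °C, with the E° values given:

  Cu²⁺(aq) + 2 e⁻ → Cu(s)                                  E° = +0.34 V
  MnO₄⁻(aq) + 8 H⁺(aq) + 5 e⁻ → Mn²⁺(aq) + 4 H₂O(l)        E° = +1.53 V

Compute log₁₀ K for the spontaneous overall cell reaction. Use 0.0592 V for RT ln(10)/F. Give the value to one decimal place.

Cathode: MnO₄⁻/Mn²⁺; anode: Cu²⁺/Cu. E°cell = +1.19 V, n = 10.
log K = nE°cell / 0.0592 = (10)(+1.19) / 0.0592 = 201.0.

201.0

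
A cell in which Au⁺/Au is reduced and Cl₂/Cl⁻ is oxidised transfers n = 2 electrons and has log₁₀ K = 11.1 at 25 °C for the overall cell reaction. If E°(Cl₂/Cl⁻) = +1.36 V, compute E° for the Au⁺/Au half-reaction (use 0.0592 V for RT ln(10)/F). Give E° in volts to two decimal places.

E°cell = (0.0592/n)·log K = (0.0592/2)(11.1) = +0.329 V.
Since Au⁺/Au is the cathode and Cl₂/Cl⁻ the anode, E°cell = E°(Au⁺/Au) − E°(Cl₂/Cl⁻).
So E°(Au⁺/Au) = E°cell + E°(Cl₂/Cl⁻) = +0.329 + (+1.36) = +1.69 V.

+1.69 V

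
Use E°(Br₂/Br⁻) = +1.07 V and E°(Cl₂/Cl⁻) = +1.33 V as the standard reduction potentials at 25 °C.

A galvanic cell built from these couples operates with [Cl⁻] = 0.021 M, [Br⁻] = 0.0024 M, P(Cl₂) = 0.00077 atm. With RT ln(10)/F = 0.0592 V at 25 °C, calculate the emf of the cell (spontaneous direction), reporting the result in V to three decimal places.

Cl₂/Cl⁻ is the cathode (higher E°), Br₂/Br⁻ the anode: E°cell = +1.33 − (+1.07) = +0.26 V, n = 2.
Overall: Cl₂(g) + 2 Br⁻(aq) → 2 Cl⁻(aq) + Br₂(l)
Q = [Cl⁻]^2 / (P(Cl₂)·[Br⁻]^2); log Q = 4.998.
E = E° − (0.0592/n) log Q = +0.26 − (0.0592/2)(4.998) = +0.112 V.

+0.112 V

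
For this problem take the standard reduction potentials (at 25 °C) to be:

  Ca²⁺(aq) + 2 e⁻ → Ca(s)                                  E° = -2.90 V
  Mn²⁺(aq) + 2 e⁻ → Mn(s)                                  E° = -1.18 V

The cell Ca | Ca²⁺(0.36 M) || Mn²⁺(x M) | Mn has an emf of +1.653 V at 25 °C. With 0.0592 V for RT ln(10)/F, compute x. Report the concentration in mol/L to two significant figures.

Mn²⁺/Mn is the cathode, Ca²⁺/Ca the anode: E°cell = +1.72 V, n = 2.
Overall reaction: Mn²⁺(aq) + Ca(s) → Mn(s) + Ca²⁺(aq); Q = [Ca²⁺]^1/[Mn²⁺]^1.
From E = E° − (0.0592/n) log Q: log Q = (E° − E)·n/0.0592 = (+1.72 − (+1.653))·2/0.0592 = 2.2635.
So 1·log[Mn²⁺] = 1·log(0.36) − log Q = -0.4437 − (2.2635) = -2.7072; [Mn²⁺] = 10^(-2.7072) ≈ 0.0020 M.

0.0020 M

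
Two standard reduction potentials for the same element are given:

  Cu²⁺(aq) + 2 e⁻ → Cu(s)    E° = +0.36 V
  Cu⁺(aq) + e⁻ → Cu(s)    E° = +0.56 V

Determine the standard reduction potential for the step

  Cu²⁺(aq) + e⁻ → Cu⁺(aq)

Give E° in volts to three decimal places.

Sequential free energies add, so n₃E°₃ = n₁E°₁ + n₂E°₂.
With n₃ = 2, and the known step contributing 1×(+0.56) V, the unknown satisfies 1·E° = 2×(+0.36) − 1×(+0.56) = +0.160.
E° = +0.160 / 1 = +0.160 V.

+0.160 V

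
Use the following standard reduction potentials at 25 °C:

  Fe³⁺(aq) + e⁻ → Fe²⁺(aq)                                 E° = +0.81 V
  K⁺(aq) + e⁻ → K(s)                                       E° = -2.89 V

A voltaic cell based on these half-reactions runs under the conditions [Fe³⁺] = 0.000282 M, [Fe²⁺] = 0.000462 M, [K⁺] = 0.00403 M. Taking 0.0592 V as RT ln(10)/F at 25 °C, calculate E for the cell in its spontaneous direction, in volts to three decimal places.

Fe³⁺/Fe²⁺ is the cathode (higher E°), K⁺/K the anode: E°cell = +0.81 − (-2.89) = +3.70 V, n = 1.
Overall: Fe³⁺(aq) + K(s) → Fe²⁺(aq) + K⁺(aq)
Q = [Fe²⁺]·[K⁺] / ([Fe³⁺]); log Q = -2.180.
E = E° − (0.0592/n) log Q = +3.70 − (0.0592/1)(-2.180) = +3.829 V.

+3.829 V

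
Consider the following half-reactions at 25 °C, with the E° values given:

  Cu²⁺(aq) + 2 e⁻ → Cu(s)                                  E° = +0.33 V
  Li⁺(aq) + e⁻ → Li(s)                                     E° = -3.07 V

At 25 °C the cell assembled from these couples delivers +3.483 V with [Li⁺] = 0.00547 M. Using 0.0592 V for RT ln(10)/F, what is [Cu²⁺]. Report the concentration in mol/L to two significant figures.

Cu²⁺/Cu is the cathode, Li⁺/Li the anode: E°cell = +3.40 V, n = 2.
Overall reaction: Cu²⁺(aq) + 2 Li(s) → Cu(s) + 2 Li⁺(aq); Q = [Li⁺]^2/[Cu²⁺]^1.
From E = E° − (0.0592/n) log Q: log Q = (E° − E)·n/0.0592 = (+3.40 − (+3.483))·2/0.0592 = -2.8041.
So 1·log[Cu²⁺] = 2·log(0.00547) − log Q = -4.5240 − (-2.8041) = -1.7199; [Cu²⁺] = 10^(-1.7199) ≈ 0.019 M.

0.019 M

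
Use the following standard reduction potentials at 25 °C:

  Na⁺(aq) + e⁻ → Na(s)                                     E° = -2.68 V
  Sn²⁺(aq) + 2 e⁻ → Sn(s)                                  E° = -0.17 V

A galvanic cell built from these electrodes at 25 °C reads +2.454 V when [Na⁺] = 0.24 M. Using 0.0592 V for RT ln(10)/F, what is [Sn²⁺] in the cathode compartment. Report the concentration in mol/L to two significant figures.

0.00074 M

Sn²⁺/Sn is the cathode, Na⁺/Na the anode: E°cell = +2.51 V, n = 2.
Overall reaction: Sn²⁺(aq) + 2 Na(s) → Sn(s) + 2 Na⁺(aq); Q = [Na⁺]^2/[Sn²⁺]^1.
From E = E° − (0.0592/n) log Q: log Q = (E° − E)·n/0.0592 = (+2.51 − (+2.454))·2/0.0592 = 1.8919.
So 1·log[Sn²⁺] = 2·log(0.24) − log Q = -1.2396 − (1.8919) = -3.1315; [Sn²⁺] = 10^(-3.1315) ≈ 0.00074 M.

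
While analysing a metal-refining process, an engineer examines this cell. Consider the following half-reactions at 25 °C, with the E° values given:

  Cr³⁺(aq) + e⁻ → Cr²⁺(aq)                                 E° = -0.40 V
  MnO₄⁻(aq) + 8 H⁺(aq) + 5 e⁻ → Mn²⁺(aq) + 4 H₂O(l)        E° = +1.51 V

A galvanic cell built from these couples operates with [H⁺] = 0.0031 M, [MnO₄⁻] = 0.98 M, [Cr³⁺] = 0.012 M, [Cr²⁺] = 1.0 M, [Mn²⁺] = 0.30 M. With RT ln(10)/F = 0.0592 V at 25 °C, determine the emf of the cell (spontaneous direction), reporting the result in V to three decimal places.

+1.792 V

MnO₄⁻/Mn²⁺ is the cathode (higher E°), Cr³⁺/Cr²⁺ the anode: E°cell = +1.51 − (-0.40) = +1.91 V, n = 5.
Overall: MnO₄⁻(aq) + 8 H⁺(aq) + 5 Cr²⁺(aq) → Mn²⁺(aq) + 4 H₂O(l) + 5 Cr³⁺(aq)
Q = [Mn²⁺]·[Cr³⁺]^5 / ([MnO₄⁻]·[H⁺]^8·[Cr²⁺]^5); log Q = 9.951.
E = E° − (0.0592/n) log Q = +1.91 − (0.0592/5)(9.951) = +1.792 V.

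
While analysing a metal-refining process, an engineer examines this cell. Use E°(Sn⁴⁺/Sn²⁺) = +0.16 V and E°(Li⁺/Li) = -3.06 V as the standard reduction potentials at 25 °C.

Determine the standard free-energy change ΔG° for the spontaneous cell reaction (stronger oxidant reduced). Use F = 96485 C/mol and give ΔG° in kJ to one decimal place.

-621.4 kJ

Sn⁴⁺/Sn²⁺ (E° = +0.16 V) is the cathode; Li⁺/Li (E° = -3.06 V) is the anode, so E°cell = +3.22 V.
Balancing electrons gives n = 2 (lcm of 2 and 1).
ΔG° = −nFE° = −(2)(96485)(+3.22) = -621,363 J = -621.4 kJ.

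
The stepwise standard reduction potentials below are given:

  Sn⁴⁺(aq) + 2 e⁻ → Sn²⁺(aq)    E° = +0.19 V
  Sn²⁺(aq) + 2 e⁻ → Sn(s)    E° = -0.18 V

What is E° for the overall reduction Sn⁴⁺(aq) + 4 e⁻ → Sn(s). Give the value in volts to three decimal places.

Since ΔG° = −nFE° is additive over sequential reductions, n₃E°₃ = n₁E°₁ + n₂E°₂.
E°₃ = (2×+0.19 + 2×-0.18) / 4 = (+0.020) / 4 = +0.005 V.

+0.005 V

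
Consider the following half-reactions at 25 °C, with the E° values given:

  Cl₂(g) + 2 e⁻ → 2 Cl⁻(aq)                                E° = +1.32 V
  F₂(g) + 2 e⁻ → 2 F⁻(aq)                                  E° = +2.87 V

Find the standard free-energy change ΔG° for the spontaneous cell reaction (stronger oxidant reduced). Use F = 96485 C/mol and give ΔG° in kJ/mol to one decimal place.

F₂/F⁻ (E° = +2.87 V) is the cathode; Cl₂/Cl⁻ (E° = +1.32 V) is the anode, so E°cell = +1.55 V.
Balancing electrons gives n = 2 (lcm of 2 and 2).
ΔG° = −nFE° = −(2)(96485)(+1.55) = -299,104 J = -299.1 kJ/mol.

-299.1 kJ/mol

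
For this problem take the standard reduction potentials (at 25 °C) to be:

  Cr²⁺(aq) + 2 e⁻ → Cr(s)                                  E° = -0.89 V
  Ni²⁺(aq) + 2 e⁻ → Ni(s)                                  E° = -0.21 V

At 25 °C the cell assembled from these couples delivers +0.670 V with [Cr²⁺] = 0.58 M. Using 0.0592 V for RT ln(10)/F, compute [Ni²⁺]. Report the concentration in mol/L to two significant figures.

0.27 M

Ni²⁺/Ni is the cathode, Cr²⁺/Cr the anode: E°cell = +0.68 V, n = 2.
Overall reaction: Ni²⁺(aq) + Cr(s) → Ni(s) + Cr²⁺(aq); Q = [Cr²⁺]^1/[Ni²⁺]^1.
From E = E° − (0.0592/n) log Q: log Q = (E° − E)·n/0.0592 = (+0.68 − (+0.670))·2/0.0592 = 0.3378.
So 1·log[Ni²⁺] = 1·log(0.58) − log Q = -0.2366 − (0.3378) = -0.5744; [Ni²⁺] = 10^(-0.5744) ≈ 0.27 M.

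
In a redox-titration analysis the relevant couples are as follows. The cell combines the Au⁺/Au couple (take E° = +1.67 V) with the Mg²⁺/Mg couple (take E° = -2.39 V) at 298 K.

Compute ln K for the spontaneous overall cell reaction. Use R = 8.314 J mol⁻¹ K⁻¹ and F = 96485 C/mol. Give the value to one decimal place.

Cathode: Au⁺/Au; anode: Mg²⁺/Mg. E°cell = (+1.67) − (-2.39) = +4.06 V, with n = 2.
ΔG° = −nFE° = −RT ln K, so ln K = nFE°/(RT) = (2)(96485)(+4.06) / ((8.314)(298)) = 316.220.

316.2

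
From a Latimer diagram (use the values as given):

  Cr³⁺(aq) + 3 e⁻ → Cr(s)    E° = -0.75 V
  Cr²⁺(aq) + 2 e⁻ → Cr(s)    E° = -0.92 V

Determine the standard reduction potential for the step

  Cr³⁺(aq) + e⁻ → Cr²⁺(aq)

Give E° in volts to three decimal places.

-0.410 V

Sequential free energies add, so n₃E°₃ = n₁E°₁ + n₂E°₂.
With n₃ = 3, and the known step contributing 2×(-0.92) V, the unknown satisfies 1·E° = 3×(-0.75) − 2×(-0.92) = -0.410.
E° = -0.410 / 1 = -0.410 V.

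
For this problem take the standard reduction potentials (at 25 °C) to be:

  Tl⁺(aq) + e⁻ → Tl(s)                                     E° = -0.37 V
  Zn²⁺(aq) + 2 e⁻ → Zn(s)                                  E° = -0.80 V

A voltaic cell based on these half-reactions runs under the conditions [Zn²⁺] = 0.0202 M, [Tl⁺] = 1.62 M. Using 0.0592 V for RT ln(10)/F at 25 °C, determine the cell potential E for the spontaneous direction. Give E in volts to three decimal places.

Tl⁺/Tl is the cathode (higher E°), Zn²⁺/Zn the anode: E°cell = -0.37 − (-0.80) = +0.43 V, n = 2.
Overall: 2 Tl⁺(aq) + Zn(s) → 2 Tl(s) + Zn²⁺(aq)
Q = [Zn²⁺] / ([Tl⁺]^2); log Q = -2.114.
E = E° − (0.0592/n) log Q = +0.43 − (0.0592/2)(-2.114) = +0.493 V.

+0.493 V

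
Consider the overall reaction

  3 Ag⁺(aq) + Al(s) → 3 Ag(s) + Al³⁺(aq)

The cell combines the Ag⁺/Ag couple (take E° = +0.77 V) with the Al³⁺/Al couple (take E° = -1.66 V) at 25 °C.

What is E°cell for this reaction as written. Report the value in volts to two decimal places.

The Ag⁺/Ag couple has the higher reduction potential, so it is the cathode; Al³⁺/Al is oxidised at the anode.
E°cell = E°(cathode) − E°(anode) = (+0.77) − (-1.66) = +2.43 V.
Since E°cell > 0, the reaction is spontaneous under standard conditions.

+2.43 V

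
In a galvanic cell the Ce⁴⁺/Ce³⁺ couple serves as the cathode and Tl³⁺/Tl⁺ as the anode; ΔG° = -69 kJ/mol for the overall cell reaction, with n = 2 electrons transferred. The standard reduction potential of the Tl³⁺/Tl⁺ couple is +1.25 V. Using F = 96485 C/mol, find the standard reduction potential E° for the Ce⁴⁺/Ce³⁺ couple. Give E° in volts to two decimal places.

E°cell = −ΔG°/(nF) = −(-69×10³)/((2)(96485)) = +0.358 V.
Since Ce⁴⁺/Ce³⁺ is the cathode and Tl³⁺/Tl⁺ the anode, E°cell = E°(Ce⁴⁺/Ce³⁺) − E°(Tl³⁺/Tl⁺).
So E°(Ce⁴⁺/Ce³⁺) = E°cell + E°(Tl³⁺/Tl⁺) = +0.358 + (+1.25) = +1.61 V.

+1.61 V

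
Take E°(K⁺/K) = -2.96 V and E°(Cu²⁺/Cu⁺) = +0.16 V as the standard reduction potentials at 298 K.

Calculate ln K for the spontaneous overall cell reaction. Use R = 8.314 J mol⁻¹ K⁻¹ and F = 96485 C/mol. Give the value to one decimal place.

Cathode: Cu²⁺/Cu⁺; anode: K⁺/K. E°cell = (+0.16) − (-2.96) = +3.12 V, with n = 1.
ΔG° = −nFE° = −RT ln K, so ln K = nFE°/(RT) = (1)(96485)(+3.12) / ((8.314)(298)) = 121.503.

121.5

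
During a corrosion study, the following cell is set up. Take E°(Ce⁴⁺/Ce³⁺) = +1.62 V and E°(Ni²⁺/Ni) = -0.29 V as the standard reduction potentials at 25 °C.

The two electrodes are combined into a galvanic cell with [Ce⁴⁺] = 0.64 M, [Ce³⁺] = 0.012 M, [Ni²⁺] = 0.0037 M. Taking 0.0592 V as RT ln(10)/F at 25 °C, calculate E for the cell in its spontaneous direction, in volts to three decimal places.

+2.084 V

Ce⁴⁺/Ce³⁺ is the cathode (higher E°), Ni²⁺/Ni the anode: E°cell = +1.62 − (-0.29) = +1.91 V, n = 2.
Overall: 2 Ce⁴⁺(aq) + Ni(s) → 2 Ce³⁺(aq) + Ni²⁺(aq)
Q = [Ce³⁺]^2·[Ni²⁺] / ([Ce⁴⁺]^2); log Q = -5.886.
E = E° − (0.0592/n) log Q = +1.91 − (0.0592/2)(-5.886) = +2.084 V.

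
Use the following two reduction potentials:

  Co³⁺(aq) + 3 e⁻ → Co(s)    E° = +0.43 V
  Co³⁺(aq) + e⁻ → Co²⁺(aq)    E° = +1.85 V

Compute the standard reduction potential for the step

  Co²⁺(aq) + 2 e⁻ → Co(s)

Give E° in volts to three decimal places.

Sequential free energies add, so n₃E°₃ = n₁E°₁ + n₂E°₂.
With n₃ = 3, and the known step contributing 1×(+1.85) V, the unknown satisfies 2·E° = 3×(+0.43) − 1×(+1.85) = -0.560.
E° = -0.560 / 2 = -0.280 V.

-0.280 V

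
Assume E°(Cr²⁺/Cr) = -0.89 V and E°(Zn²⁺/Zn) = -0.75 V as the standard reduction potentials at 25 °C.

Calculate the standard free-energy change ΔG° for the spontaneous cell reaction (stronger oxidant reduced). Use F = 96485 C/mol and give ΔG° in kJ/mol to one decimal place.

Zn²⁺/Zn (E° = -0.75 V) is the cathode; Cr²⁺/Cr (E° = -0.89 V) is the anode, so E°cell = +0.14 V.
Balancing electrons gives n = 2 (lcm of 2 and 2).
ΔG° = −nFE° = −(2)(96485)(+0.14) = -27,016 J = -27.0 kJ/mol.

-27.0 kJ/mol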